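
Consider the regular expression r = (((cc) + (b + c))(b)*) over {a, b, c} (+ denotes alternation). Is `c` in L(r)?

Split as c·ε: ((cc)+(b+c)) matches c and (b)* matches ε.

yes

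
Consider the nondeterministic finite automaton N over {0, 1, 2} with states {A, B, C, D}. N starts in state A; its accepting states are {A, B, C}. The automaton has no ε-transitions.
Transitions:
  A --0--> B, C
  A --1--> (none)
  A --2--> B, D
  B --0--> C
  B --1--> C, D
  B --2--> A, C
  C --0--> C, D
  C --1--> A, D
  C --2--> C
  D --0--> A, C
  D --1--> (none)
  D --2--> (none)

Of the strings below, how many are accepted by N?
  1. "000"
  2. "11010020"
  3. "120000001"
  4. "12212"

1

"000": accepted
"11010020": rejected
"120000001": rejected
"12212": rejected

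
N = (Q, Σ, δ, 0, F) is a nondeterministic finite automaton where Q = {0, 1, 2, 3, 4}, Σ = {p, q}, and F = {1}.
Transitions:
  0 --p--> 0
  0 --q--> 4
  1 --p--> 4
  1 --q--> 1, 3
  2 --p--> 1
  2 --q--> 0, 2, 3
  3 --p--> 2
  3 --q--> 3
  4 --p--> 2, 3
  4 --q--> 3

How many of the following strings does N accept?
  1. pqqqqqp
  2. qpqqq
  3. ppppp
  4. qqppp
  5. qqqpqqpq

1

pqqqqqp: rejected
qpqqq: rejected
ppppp: rejected
qqppp: rejected
qqqpqqpq: accepted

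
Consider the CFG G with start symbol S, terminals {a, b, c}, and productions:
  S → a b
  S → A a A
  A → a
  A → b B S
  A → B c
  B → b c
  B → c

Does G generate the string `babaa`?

no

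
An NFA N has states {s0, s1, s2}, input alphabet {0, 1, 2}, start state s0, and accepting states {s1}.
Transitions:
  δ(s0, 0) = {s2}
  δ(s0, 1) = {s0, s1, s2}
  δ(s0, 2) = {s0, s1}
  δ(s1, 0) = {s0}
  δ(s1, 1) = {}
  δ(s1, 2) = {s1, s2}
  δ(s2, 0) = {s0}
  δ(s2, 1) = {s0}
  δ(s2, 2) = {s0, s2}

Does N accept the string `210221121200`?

Start: {s0}
read 2: {s0, s1}
read 1: {s0, s1, s2}
read 0: {s0, s2}
read 2: {s0, s1, s2}
read 2: {s0, s1, s2}
read 1: {s0, s1, s2}
read 1: {s0, s1, s2}
read 2: {s0, s1, s2}
read 1: {s0, s1, s2}
read 2: {s0, s1, s2}
read 0: {s0, s2}
read 0: {s0, s2}
Reachable ∩ accepting = {} — empty.

rejected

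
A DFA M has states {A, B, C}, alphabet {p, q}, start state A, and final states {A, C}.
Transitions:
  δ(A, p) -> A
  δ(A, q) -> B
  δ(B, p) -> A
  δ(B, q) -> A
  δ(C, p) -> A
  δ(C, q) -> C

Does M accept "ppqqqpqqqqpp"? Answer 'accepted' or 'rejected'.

accepted

A --p--> A
A --p--> A
A --q--> B
B --q--> A
A --q--> B
B --p--> A
A --q--> B
B --q--> A
A --q--> B
B --q--> A
A --p--> A
A --p--> A
End in state A, which is an accepting state.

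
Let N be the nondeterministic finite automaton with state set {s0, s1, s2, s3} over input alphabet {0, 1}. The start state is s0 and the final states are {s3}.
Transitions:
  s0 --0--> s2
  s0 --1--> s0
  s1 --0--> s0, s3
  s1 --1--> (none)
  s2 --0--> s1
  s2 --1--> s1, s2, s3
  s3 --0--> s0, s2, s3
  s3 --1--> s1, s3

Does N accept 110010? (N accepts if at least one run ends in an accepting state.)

rejected

Start: {s0}
read 1: {s0}
read 1: {s0}
read 0: {s2}
read 0: {s1}
read 1: {}
The reachable set is empty and stays empty for the remaining 1 symbol.
Reachable ∩ accepting = {} — empty.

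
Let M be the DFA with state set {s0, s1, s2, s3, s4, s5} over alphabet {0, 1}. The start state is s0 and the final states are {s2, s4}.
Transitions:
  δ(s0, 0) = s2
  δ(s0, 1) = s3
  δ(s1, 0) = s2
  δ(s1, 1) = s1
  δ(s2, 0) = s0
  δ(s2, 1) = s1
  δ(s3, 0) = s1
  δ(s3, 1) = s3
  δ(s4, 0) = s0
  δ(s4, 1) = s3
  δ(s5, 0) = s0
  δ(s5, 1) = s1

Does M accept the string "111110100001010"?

accepted

s0 --1--> s3
s3 --1--> s3
s3 --1--> s3
s3 --1--> s3
s3 --1--> s3
s3 --0--> s1
s1 --1--> s1
s1 --0--> s2
s2 --0--> s0
s0 --0--> s2
s2 --0--> s0
s0 --1--> s3
s3 --0--> s1
s1 --1--> s1
s1 --0--> s2
End in state s2, which is an accepting state.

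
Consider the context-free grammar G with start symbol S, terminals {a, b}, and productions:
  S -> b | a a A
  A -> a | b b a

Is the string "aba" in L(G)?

no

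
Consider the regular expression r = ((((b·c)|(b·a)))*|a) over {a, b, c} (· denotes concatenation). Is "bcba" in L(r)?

yes

The left alternative (((b·c)|(b·a)))* matches bcba.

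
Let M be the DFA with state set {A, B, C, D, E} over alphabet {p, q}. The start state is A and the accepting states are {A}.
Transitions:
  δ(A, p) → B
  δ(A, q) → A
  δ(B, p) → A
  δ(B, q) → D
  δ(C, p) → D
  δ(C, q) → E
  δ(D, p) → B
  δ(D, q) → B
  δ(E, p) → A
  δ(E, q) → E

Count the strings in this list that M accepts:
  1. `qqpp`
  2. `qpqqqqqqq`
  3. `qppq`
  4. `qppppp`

2

`qqpp`: accepted
`qpqqqqqqq`: rejected
`qppq`: accepted
`qppppp`: rejected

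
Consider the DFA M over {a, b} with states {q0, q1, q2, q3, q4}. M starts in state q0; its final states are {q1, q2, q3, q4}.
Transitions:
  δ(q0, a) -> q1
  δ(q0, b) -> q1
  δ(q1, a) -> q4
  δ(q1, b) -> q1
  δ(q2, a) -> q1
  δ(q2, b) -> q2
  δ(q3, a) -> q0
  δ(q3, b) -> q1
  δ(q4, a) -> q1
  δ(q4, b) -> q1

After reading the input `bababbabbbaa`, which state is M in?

q1

q0 --b--> q1
q1 --a--> q4
q4 --b--> q1
q1 --a--> q4
q4 --b--> q1
q1 --b--> q1
q1 --a--> q4
q4 --b--> q1
q1 --b--> q1
q1 --b--> q1
q1 --a--> q4
q4 --a--> q1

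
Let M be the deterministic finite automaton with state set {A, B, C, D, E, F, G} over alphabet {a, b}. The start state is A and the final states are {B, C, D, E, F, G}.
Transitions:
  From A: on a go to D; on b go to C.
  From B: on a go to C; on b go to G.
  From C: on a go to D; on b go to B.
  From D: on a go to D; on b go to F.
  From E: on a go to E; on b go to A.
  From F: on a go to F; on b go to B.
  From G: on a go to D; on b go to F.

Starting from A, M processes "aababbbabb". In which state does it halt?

G

A --a--> D
D --a--> D
D --b--> F
F --a--> F
F --b--> B
B --b--> G
G --b--> F
F --a--> F
F --b--> B
B --b--> G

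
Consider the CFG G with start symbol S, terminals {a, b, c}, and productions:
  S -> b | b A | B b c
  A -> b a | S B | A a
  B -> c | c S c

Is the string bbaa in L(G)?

S ⇒ bA ⇒ bAa ⇒ bbaa

yes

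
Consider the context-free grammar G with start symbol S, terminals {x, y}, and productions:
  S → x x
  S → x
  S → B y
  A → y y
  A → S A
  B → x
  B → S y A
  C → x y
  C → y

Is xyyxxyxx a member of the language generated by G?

no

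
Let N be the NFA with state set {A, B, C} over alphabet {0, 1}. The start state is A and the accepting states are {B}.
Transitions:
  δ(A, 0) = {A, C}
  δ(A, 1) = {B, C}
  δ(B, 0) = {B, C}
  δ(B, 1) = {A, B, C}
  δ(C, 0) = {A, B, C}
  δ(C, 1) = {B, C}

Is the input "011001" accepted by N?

accepted

Start: {A}
read 0: {A, C}
read 1: {B, C}
read 1: {A, B, C}
read 0: {A, B, C}
read 0: {A, B, C}
read 1: {A, B, C}
Reachable ∩ accepting = {B} — nonempty.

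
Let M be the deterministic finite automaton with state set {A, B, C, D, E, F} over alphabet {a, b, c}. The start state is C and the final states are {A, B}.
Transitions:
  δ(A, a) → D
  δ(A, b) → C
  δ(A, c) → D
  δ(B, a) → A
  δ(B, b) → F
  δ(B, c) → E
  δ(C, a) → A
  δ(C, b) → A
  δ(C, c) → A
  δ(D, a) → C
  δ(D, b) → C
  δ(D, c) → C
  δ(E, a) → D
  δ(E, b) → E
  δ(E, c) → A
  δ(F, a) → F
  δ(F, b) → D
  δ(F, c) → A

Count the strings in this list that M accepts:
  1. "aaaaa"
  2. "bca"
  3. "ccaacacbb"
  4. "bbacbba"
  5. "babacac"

"aaaaa": rejected
"bca": rejected
"ccaacacbb": accepted
"bbacbba": rejected
"babacac": accepted

2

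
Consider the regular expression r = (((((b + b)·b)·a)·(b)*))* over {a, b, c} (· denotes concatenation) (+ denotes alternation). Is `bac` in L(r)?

no

bac cannot be split into zero or more pieces each matching ((((b+b)·b)·a)·(b)*).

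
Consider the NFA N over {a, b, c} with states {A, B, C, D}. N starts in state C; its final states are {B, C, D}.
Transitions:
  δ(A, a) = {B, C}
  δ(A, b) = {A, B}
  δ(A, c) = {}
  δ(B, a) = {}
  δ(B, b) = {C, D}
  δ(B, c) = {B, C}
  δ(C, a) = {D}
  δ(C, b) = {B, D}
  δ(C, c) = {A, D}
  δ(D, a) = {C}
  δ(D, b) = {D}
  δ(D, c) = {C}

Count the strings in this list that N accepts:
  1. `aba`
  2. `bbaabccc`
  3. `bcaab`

3

`aba`: accepted
`bbaabccc`: accepted
`bcaab`: accepted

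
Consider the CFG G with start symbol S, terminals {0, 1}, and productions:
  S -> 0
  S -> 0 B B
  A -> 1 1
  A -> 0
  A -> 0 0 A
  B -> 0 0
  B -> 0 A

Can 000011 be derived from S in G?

yes

S ⇒ 0BB ⇒ 000B ⇒ 0000A ⇒ 000011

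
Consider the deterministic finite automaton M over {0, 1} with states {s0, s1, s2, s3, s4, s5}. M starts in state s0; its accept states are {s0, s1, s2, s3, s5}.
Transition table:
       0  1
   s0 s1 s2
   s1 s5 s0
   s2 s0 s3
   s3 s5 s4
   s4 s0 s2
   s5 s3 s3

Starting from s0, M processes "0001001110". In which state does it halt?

s0 --0--> s1
s1 --0--> s5
s5 --0--> s3
s3 --1--> s4
s4 --0--> s0
s0 --0--> s1
s1 --1--> s0
s0 --1--> s2
s2 --1--> s3
s3 --0--> s5

s5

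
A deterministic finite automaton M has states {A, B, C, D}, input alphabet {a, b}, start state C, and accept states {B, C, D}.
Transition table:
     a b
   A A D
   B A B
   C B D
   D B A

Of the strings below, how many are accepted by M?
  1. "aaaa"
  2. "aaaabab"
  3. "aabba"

"aaaa": rejected
"aaaabab": accepted
"aabba": rejected

1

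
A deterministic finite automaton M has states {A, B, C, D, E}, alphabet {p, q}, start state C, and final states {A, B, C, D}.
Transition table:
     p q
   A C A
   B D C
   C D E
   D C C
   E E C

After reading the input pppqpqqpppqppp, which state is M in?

D

C --p--> D
D --p--> C
C --p--> D
D --q--> C
C --p--> D
D --q--> C
C --q--> E
E --p--> E
E --p--> E
E --p--> E
E --q--> C
C --p--> D
D --p--> C
C --p--> D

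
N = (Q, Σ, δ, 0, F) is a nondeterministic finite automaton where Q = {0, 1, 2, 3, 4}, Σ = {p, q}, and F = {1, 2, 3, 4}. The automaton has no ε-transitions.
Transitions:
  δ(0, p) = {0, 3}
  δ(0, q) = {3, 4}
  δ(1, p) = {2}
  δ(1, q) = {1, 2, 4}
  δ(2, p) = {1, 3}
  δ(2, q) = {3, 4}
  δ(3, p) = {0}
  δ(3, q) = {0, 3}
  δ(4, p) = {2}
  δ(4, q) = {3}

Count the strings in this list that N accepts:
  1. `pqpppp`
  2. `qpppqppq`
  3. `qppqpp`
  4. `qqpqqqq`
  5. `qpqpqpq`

5

`pqpppp`: accepted
`qpppqppq`: accepted
`qppqpp`: accepted
`qqpqqqq`: accepted
`qpqpqpq`: accepted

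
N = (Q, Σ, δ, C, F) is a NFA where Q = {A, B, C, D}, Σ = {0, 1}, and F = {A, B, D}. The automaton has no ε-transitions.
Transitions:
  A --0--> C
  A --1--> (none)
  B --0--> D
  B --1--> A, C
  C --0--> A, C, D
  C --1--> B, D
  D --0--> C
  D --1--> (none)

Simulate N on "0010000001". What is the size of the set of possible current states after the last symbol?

Start: {C}
read 0: {A, C, D}
read 0: {A, C, D}
read 1: {B, D}
read 0: {C, D}
read 0: {A, C, D}
read 0: {A, C, D}
read 0: {A, C, D}
read 0: {A, C, D}
read 0: {A, C, D}
read 1: {B, D}
Final reachable set {B, D} has 2 states.

2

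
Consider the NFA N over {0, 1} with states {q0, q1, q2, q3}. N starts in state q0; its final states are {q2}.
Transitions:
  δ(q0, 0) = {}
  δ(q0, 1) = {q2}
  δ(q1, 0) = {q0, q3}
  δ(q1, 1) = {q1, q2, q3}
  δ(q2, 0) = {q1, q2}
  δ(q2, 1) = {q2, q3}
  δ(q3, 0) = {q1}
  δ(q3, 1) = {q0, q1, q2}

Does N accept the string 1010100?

Start: {q0}
read 1: {q2}
read 0: {q1, q2}
read 1: {q1, q2, q3}
read 0: {q0, q1, q2, q3}
read 1: {q0, q1, q2, q3}
read 0: {q0, q1, q2, q3}
read 0: {q0, q1, q2, q3}
Reachable ∩ accepting = {q2} — nonempty.

accepted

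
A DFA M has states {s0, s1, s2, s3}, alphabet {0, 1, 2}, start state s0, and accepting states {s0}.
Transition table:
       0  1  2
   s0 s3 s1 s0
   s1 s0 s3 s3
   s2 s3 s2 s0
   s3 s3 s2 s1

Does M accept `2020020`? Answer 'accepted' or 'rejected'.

accepted

s0 --2--> s0
s0 --0--> s3
s3 --2--> s1
s1 --0--> s0
s0 --0--> s3
s3 --2--> s1
s1 --0--> s0
End in state s0, which is an accepting state.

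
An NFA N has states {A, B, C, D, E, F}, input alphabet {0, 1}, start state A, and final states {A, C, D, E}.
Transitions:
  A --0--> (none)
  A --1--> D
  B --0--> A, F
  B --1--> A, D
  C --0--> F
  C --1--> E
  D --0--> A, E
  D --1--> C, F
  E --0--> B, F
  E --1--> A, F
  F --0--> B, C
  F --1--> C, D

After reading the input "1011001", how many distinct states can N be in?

Start: {A}
read 1: {D}
read 0: {A, E}
read 1: {A, D, F}
read 1: {C, D, F}
read 0: {A, B, C, E, F}
read 0: {A, B, C, F}
read 1: {A, C, D, E}
Final reachable set {A, C, D, E} has 4 states.

4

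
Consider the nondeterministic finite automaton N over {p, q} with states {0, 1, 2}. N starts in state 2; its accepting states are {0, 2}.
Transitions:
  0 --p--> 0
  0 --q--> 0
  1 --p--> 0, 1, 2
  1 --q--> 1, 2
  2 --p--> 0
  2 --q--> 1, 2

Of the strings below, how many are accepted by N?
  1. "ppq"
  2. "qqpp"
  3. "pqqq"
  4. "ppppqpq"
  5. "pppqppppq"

5

"ppq": accepted
"qqpp": accepted
"pqqq": accepted
"ppppqpq": accepted
"pppqppppq": accepted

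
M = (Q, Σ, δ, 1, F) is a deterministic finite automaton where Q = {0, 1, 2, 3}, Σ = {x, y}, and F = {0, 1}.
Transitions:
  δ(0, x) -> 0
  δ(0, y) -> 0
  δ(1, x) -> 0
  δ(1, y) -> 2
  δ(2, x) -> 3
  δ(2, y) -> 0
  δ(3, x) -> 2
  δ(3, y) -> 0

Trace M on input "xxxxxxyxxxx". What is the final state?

1 --x--> 0
0 --x--> 0
0 --x--> 0
0 --x--> 0
0 --x--> 0
0 --x--> 0
0 --y--> 0
0 --x--> 0
0 --x--> 0
0 --x--> 0
0 --x--> 0

0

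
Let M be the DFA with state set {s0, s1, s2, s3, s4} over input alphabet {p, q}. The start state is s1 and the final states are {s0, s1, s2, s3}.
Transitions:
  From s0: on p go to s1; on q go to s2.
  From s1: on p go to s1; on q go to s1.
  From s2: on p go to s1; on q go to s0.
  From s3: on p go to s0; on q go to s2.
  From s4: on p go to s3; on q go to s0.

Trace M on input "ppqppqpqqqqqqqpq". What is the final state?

s1 --p--> s1
s1 --p--> s1
s1 --q--> s1
s1 --p--> s1
s1 --p--> s1
s1 --q--> s1
s1 --p--> s1
s1 --q--> s1
s1 --q--> s1
s1 --q--> s1
s1 --q--> s1
s1 --q--> s1
s1 --q--> s1
s1 --q--> s1
s1 --p--> s1
s1 --q--> s1

s1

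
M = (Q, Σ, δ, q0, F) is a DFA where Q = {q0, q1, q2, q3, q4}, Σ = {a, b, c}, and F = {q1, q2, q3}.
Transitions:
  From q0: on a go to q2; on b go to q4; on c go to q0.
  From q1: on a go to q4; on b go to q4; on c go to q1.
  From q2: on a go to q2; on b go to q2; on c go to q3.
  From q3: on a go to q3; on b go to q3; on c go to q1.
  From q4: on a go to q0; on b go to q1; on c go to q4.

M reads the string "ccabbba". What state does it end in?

q0 --c--> q0
q0 --c--> q0
q0 --a--> q2
q2 --b--> q2
q2 --b--> q2
q2 --b--> q2
q2 --a--> q2

q2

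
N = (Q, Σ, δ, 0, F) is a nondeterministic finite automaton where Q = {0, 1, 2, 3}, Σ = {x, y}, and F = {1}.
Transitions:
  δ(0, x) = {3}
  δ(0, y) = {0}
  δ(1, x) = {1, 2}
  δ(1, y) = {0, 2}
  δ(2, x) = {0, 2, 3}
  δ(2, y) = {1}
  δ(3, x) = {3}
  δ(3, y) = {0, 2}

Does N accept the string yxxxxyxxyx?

Start: {0}
read y: {0}
read x: {3}
read x: {3}
read x: {3}
read x: {3}
read y: {0, 2}
read x: {0, 2, 3}
read x: {0, 2, 3}
read y: {0, 1, 2}
read x: {0, 1, 2, 3}
Reachable ∩ accepting = {1} — nonempty.

accepted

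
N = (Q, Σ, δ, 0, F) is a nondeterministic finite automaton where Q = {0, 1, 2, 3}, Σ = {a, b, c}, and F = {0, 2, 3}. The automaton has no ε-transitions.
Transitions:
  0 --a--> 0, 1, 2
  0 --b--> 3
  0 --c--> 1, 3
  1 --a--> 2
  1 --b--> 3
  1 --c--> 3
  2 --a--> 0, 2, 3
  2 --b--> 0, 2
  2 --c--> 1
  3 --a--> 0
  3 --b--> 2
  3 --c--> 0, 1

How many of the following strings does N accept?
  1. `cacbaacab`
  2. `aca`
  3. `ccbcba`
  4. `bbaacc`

4

`cacbaacab`: accepted
`aca`: accepted
`ccbcba`: accepted
`bbaacc`: accepted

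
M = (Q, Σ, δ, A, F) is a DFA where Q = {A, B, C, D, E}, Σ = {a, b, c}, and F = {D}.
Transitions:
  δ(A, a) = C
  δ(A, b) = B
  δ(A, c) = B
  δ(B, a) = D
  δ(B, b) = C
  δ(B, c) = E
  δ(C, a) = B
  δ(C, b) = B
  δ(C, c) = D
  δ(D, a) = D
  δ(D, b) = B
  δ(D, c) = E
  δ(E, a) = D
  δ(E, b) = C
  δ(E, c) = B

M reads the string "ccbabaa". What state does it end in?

A --c--> B
B --c--> E
E --b--> C
C --a--> B
B --b--> C
C --a--> B
B --a--> D

D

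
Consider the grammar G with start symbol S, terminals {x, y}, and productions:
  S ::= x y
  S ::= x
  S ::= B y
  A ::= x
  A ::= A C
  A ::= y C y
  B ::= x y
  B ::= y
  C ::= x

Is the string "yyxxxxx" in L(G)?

no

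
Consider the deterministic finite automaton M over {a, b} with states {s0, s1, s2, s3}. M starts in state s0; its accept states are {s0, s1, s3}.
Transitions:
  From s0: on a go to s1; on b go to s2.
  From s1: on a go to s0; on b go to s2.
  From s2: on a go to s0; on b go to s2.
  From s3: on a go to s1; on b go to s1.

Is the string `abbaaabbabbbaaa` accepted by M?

accepted

s0 --a--> s1
s1 --b--> s2
s2 --b--> s2
s2 --a--> s0
s0 --a--> s1
s1 --a--> s0
s0 --b--> s2
s2 --b--> s2
s2 --a--> s0
s0 --b--> s2
s2 --b--> s2
s2 --b--> s2
s2 --a--> s0
s0 --a--> s1
s1 --a--> s0
End in state s0, which is an accepting state.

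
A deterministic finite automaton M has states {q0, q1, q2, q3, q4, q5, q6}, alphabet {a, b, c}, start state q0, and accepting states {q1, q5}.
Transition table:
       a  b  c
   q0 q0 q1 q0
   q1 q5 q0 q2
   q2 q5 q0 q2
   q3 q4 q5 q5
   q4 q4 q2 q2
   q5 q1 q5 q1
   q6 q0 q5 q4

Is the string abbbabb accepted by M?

accepted

q0 --a--> q0
q0 --b--> q1
q1 --b--> q0
q0 --b--> q1
q1 --a--> q5
q5 --b--> q5
q5 --b--> q5
End in state q5, which is an accepting state.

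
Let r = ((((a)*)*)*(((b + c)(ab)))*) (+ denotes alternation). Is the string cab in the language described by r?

yes

Split as ε·cab: (((a)*)*)* matches ε and (((b+c)(ab)))* matches cab.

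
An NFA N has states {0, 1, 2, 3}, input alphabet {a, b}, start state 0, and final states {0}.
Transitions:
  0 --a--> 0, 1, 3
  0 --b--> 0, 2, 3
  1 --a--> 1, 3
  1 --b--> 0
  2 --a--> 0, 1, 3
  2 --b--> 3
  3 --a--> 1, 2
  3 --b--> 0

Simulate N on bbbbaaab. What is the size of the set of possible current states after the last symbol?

Start: {0}
read b: {0, 2, 3}
read b: {0, 2, 3}
read b: {0, 2, 3}
read b: {0, 2, 3}
read a: {0, 1, 2, 3}
read a: {0, 1, 2, 3}
read a: {0, 1, 2, 3}
read b: {0, 2, 3}
Final reachable set {0, 2, 3} has 3 states.

3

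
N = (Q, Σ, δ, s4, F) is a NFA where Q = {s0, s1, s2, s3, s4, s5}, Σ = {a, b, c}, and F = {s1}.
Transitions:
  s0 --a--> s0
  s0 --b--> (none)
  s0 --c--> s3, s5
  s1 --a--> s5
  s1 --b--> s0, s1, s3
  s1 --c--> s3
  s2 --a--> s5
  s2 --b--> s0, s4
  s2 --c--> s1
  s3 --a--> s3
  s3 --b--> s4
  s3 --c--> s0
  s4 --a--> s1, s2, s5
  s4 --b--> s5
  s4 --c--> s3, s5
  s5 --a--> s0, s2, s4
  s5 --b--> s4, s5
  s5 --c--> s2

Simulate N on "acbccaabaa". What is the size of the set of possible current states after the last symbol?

Start: {s4}
read a: {s1, s2, s5}
read c: {s1, s2, s3}
read b: {s0, s1, s3, s4}
read c: {s0, s3, s5}
read c: {s0, s2, s3, s5}
read a: {s0, s2, s3, s4, s5}
read a: {s0, s1, s2, s3, s4, s5}
read b: {s0, s1, s3, s4, s5}
read a: {s0, s1, s2, s3, s4, s5}
read a: {s0, s1, s2, s3, s4, s5}
Final reachable set {s0, s1, s2, s3, s4, s5} has 6 states.

6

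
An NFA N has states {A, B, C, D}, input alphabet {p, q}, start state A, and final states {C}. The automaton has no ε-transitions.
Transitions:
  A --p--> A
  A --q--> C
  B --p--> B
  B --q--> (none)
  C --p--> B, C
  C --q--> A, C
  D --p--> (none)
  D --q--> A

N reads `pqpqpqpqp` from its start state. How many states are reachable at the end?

3

Start: {A}
read p: {A}
read q: {C}
read p: {B, C}
read q: {A, C}
read p: {A, B, C}
read q: {A, C}
read p: {A, B, C}
read q: {A, C}
read p: {A, B, C}
Final reachable set {A, B, C} has 3 states.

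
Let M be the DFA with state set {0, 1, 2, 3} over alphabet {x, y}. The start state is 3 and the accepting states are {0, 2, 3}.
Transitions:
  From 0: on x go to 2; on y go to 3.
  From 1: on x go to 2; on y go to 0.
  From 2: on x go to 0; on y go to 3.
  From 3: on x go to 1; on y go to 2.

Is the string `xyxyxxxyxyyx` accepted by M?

rejected

3 --x--> 1
1 --y--> 0
0 --x--> 2
2 --y--> 3
3 --x--> 1
1 --x--> 2
2 --x--> 0
0 --y--> 3
3 --x--> 1
1 --y--> 0
0 --y--> 3
3 --x--> 1
End in state 1, which is not an accepting state.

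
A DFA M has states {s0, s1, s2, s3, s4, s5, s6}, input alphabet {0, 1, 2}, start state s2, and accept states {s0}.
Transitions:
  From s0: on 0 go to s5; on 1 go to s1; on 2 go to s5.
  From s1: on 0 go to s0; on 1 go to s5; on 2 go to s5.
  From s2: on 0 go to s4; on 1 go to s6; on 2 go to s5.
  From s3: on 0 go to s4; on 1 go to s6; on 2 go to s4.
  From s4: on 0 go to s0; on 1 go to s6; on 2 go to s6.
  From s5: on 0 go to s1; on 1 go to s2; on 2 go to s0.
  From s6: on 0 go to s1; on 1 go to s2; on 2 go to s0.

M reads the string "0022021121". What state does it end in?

s1

s2 --0--> s4
s4 --0--> s0
s0 --2--> s5
s5 --2--> s0
s0 --0--> s5
s5 --2--> s0
s0 --1--> s1
s1 --1--> s5
s5 --2--> s0
s0 --1--> s1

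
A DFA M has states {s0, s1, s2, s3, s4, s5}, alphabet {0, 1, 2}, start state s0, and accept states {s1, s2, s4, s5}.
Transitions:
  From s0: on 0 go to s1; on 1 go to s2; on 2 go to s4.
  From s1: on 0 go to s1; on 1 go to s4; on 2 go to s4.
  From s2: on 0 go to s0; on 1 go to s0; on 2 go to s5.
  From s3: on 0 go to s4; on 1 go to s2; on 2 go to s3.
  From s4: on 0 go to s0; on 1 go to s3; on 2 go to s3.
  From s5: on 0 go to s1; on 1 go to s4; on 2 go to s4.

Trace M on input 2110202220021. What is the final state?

s3

s0 --2--> s4
s4 --1--> s3
s3 --1--> s2
s2 --0--> s0
s0 --2--> s4
s4 --0--> s0
s0 --2--> s4
s4 --2--> s3
s3 --2--> s3
s3 --0--> s4
s4 --0--> s0
s0 --2--> s4
s4 --1--> s3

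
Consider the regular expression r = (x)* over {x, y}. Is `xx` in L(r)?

Split into 2 pieces x · x; each matches x.

yes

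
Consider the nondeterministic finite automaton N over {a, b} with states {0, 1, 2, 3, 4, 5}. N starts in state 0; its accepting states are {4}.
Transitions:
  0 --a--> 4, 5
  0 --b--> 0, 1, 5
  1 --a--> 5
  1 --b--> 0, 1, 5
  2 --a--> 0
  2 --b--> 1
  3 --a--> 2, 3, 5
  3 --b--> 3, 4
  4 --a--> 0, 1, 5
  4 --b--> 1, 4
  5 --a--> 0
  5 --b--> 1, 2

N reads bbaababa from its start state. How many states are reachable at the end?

Start: {0}
read b: {0, 1, 5}
read b: {0, 1, 2, 5}
read a: {0, 4, 5}
read a: {0, 1, 4, 5}
read b: {0, 1, 2, 4, 5}
read a: {0, 1, 4, 5}
read b: {0, 1, 2, 4, 5}
read a: {0, 1, 4, 5}
Final reachable set {0, 1, 4, 5} has 4 states.

4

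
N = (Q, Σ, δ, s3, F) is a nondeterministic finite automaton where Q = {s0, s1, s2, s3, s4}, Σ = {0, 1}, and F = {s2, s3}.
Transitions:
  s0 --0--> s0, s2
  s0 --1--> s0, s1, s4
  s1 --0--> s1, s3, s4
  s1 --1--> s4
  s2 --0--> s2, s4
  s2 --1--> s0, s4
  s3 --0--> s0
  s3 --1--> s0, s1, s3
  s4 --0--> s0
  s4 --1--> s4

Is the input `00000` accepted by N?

Start: {s3}
read 0: {s0}
read 0: {s0, s2}
read 0: {s0, s2, s4}
read 0: {s0, s2, s4}
read 0: {s0, s2, s4}
Reachable ∩ accepting = {s2} — nonempty.

accepted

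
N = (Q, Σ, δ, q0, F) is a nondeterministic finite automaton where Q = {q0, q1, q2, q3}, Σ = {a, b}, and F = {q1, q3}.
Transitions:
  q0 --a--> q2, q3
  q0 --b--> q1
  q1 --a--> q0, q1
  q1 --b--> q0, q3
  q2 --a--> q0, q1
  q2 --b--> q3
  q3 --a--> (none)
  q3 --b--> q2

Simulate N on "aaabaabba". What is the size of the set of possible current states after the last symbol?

Start: {q0}
read a: {q2, q3}
read a: {q0, q1}
read a: {q0, q1, q2, q3}
read b: {q0, q1, q2, q3}
read a: {q0, q1, q2, q3}
read a: {q0, q1, q2, q3}
read b: {q0, q1, q2, q3}
read b: {q0, q1, q2, q3}
read a: {q0, q1, q2, q3}
Final reachable set {q0, q1, q2, q3} has 4 states.

4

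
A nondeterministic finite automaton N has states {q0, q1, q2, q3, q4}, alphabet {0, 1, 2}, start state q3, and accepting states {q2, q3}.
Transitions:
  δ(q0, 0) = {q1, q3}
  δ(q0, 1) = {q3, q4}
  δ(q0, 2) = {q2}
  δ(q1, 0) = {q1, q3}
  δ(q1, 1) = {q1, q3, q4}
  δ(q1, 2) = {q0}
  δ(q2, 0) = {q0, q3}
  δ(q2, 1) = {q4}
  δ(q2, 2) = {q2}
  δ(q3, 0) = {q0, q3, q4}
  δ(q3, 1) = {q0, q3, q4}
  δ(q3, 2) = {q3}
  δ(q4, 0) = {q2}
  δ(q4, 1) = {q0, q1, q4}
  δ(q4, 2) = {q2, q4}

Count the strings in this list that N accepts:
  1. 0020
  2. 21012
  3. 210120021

0020: accepted
21012: accepted
210120021: accepted

3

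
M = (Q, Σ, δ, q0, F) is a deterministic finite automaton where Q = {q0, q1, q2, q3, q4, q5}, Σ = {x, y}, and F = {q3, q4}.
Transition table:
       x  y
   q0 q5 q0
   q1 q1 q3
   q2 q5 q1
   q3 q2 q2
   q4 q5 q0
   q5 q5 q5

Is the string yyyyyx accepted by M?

rejected

q0 --y--> q0
q0 --y--> q0
q0 --y--> q0
q0 --y--> q0
q0 --y--> q0
q0 --x--> q5
End in state q5, which is not an accepting state.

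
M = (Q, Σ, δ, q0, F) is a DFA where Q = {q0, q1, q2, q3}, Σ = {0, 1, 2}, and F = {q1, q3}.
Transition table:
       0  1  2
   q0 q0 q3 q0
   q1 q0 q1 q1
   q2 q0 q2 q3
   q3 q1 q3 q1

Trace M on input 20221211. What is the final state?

q0 --2--> q0
q0 --0--> q0
q0 --2--> q0
q0 --2--> q0
q0 --1--> q3
q3 --2--> q1
q1 --1--> q1
q1 --1--> q1

q1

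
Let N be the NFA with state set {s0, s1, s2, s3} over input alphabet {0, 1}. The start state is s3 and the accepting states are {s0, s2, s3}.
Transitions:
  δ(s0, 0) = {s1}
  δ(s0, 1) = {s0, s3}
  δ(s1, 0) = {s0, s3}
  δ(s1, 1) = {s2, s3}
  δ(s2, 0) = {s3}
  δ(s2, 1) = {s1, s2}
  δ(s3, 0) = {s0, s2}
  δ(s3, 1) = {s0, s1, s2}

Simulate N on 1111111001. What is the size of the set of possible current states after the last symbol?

4

Start: {s3}
read 1: {s0, s1, s2}
read 1: {s0, s1, s2, s3}
read 1: {s0, s1, s2, s3}
read 1: {s0, s1, s2, s3}
read 1: {s0, s1, s2, s3}
read 1: {s0, s1, s2, s3}
read 1: {s0, s1, s2, s3}
read 0: {s0, s1, s2, s3}
read 0: {s0, s1, s2, s3}
read 1: {s0, s1, s2, s3}
Final reachable set {s0, s1, s2, s3} has 4 states.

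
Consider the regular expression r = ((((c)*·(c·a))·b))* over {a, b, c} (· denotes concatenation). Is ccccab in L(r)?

Split into 1 piece ccccab; each matches (((c)*·(c·a))·b).

yes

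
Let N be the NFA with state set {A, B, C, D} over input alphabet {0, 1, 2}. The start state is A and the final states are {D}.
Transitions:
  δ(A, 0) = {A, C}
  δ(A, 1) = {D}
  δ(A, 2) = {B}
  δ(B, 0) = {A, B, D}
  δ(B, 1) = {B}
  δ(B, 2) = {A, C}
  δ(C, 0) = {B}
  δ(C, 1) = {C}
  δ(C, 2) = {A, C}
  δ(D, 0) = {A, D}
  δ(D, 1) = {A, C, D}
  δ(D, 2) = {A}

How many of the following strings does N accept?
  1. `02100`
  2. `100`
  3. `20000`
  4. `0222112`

`02100`: accepted
`100`: accepted
`20000`: accepted
`0222112`: rejected

3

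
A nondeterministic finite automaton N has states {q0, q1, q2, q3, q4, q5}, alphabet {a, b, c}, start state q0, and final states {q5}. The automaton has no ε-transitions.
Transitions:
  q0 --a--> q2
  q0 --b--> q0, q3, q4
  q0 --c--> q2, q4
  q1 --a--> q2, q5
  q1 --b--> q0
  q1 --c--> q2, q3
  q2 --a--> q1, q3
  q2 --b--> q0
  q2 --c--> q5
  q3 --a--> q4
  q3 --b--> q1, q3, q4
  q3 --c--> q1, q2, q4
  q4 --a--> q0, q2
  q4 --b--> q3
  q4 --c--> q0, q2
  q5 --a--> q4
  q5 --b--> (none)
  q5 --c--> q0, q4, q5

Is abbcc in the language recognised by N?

accepted

Start: {q0}
read a: {q2}
read b: {q0}
read b: {q0, q3, q4}
read c: {q0, q1, q2, q4}
read c: {q0, q2, q3, q4, q5}
Reachable ∩ accepting = {q5} — nonempty.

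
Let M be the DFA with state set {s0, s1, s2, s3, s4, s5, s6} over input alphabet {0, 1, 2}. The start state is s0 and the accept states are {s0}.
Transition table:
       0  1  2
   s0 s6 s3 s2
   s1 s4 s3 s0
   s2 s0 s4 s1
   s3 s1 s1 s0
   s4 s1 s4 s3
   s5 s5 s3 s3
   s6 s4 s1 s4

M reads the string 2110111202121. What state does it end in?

s0 --2--> s2
s2 --1--> s4
s4 --1--> s4
s4 --0--> s1
s1 --1--> s3
s3 --1--> s1
s1 --1--> s3
s3 --2--> s0
s0 --0--> s6
s6 --2--> s4
s4 --1--> s4
s4 --2--> s3
s3 --1--> s1

s1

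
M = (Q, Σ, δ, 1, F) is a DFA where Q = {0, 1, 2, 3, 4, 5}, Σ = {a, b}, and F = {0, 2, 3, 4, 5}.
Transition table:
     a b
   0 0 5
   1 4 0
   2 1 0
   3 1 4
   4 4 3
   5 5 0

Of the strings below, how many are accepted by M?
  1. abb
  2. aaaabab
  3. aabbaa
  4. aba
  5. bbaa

4

abb: accepted
aaaabab: accepted
aabbaa: accepted
aba: rejected
bbaa: accepted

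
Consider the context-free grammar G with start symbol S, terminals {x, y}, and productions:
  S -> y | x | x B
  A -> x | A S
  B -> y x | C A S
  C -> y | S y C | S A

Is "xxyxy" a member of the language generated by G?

no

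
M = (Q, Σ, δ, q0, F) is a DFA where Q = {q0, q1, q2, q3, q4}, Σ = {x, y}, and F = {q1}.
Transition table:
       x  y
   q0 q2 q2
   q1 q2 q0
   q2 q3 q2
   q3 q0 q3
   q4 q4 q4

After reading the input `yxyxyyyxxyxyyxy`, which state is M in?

q2

q0 --y--> q2
q2 --x--> q3
q3 --y--> q3
q3 --x--> q0
q0 --y--> q2
q2 --y--> q2
q2 --y--> q2
q2 --x--> q3
q3 --x--> q0
q0 --y--> q2
q2 --x--> q3
q3 --y--> q3
q3 --y--> q3
q3 --x--> q0
q0 --y--> q2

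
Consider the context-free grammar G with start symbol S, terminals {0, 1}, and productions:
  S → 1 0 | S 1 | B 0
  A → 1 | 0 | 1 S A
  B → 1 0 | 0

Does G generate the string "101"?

S ⇒ S1 ⇒ 101

yes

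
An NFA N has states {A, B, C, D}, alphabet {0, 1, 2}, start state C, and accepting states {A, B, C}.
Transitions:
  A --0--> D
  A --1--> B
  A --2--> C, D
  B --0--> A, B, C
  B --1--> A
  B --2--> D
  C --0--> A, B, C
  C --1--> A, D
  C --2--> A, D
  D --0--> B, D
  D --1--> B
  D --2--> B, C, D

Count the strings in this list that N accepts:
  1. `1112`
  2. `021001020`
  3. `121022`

`1112`: accepted
`021001020`: accepted
`121022`: accepted

3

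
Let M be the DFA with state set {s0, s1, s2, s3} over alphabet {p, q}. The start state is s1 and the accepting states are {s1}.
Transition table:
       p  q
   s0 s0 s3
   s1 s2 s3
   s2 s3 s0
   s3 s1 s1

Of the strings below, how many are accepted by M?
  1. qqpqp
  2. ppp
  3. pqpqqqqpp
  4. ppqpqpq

qqpqp: rejected
ppp: accepted
pqpqqqqpp: rejected
ppqpqpq: rejected

1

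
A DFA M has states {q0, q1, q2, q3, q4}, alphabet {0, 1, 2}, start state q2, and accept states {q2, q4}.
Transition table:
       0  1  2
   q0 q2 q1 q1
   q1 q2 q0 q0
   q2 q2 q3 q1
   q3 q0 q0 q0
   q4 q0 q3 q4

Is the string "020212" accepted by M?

rejected

q2 --0--> q2
q2 --2--> q1
q1 --0--> q2
q2 --2--> q1
q1 --1--> q0
q0 --2--> q1
End in state q1, which is not an accepting state.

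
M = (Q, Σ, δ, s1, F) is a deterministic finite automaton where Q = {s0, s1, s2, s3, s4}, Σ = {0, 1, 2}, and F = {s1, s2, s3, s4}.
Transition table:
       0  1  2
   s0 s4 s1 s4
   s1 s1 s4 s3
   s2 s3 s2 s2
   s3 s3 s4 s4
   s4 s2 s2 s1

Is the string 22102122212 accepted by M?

accepted

s1 --2--> s3
s3 --2--> s4
s4 --1--> s2
s2 --0--> s3
s3 --2--> s4
s4 --1--> s2
s2 --2--> s2
s2 --2--> s2
s2 --2--> s2
s2 --1--> s2
s2 --2--> s2
End in state s2, which is an accepting state.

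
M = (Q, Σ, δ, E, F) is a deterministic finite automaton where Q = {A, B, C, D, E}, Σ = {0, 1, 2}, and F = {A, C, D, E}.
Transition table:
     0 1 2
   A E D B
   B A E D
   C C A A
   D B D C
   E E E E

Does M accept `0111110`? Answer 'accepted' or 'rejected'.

accepted

E --0--> E
E --1--> E
E --1--> E
E --1--> E
E --1--> E
E --1--> E
E --0--> E
End in state E, which is an accepting state.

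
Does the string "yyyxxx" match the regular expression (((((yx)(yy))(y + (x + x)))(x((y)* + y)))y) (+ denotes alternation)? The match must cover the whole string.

no

No split of yyyxxx into u·v has ((((yx)(yy))(y+(x+x)))(x((y)*+y))) matching u and y matching v.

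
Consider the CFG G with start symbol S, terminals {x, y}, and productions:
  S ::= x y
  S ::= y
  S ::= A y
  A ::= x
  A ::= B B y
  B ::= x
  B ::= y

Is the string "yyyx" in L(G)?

no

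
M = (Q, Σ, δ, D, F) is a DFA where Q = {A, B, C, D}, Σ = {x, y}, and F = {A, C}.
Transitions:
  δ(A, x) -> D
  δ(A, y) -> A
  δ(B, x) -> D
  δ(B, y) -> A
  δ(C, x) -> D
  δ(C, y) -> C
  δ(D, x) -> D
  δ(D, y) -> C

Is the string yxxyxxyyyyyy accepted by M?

D --y--> C
C --x--> D
D --x--> D
D --y--> C
C --x--> D
D --x--> D
D --y--> C
C --y--> C
C --y--> C
C --y--> C
C --y--> C
C --y--> C
End in state C, which is an accepting state.

accepted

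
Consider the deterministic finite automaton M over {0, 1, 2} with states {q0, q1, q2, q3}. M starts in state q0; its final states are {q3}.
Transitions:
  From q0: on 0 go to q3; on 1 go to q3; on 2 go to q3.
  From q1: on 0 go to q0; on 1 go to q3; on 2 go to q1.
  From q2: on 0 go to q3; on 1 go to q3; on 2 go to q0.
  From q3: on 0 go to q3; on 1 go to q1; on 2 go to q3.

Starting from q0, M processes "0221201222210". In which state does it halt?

q0 --0--> q3
q3 --2--> q3
q3 --2--> q3
q3 --1--> q1
q1 --2--> q1
q1 --0--> q0
q0 --1--> q3
q3 --2--> q3
q3 --2--> q3
q3 --2--> q3
q3 --2--> q3
q3 --1--> q1
q1 --0--> q0

q0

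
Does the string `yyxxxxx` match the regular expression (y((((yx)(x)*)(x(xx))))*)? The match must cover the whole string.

Split as y·yxxxxx: y matches y and ((((yx)(x)*)(x(xx))))* matches yxxxxx.

yes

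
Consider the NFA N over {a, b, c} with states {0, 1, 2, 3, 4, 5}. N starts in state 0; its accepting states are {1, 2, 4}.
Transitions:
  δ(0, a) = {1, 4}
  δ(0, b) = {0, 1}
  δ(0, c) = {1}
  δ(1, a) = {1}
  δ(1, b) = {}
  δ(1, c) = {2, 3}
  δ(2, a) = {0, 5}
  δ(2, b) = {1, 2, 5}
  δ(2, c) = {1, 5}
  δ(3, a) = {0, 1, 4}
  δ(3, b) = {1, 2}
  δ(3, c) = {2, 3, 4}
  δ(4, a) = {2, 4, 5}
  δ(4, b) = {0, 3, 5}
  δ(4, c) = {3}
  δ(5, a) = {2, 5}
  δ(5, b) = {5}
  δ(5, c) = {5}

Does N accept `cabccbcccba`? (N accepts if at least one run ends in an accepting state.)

Start: {0}
read c: {1}
read a: {1}
read b: {}
The reachable set is empty and stays empty for the remaining 8 symbols.
Reachable ∩ accepting = {} — empty.

rejected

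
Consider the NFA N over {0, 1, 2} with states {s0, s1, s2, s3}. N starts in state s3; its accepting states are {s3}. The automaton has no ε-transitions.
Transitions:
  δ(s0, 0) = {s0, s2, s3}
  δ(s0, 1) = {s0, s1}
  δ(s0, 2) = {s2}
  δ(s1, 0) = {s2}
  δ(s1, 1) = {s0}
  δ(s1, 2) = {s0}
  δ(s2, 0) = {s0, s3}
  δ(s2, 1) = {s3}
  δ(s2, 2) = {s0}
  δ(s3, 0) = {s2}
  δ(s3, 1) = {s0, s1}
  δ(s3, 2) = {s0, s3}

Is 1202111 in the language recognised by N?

Start: {s3}
read 1: {s0, s1}
read 2: {s0, s2}
read 0: {s0, s2, s3}
read 2: {s0, s2, s3}
read 1: {s0, s1, s3}
read 1: {s0, s1}
read 1: {s0, s1}
Reachable ∩ accepting = {} — empty.

rejected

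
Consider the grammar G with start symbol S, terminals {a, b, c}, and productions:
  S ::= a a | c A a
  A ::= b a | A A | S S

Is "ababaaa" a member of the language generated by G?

no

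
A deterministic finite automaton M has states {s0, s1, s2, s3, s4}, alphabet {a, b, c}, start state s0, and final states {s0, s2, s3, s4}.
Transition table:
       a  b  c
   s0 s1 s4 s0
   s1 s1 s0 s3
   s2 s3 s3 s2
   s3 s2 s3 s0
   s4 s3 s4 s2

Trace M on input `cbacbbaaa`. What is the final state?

s3

s0 --c--> s0
s0 --b--> s4
s4 --a--> s3
s3 --c--> s0
s0 --b--> s4
s4 --b--> s4
s4 --a--> s3
s3 --a--> s2
s2 --a--> s3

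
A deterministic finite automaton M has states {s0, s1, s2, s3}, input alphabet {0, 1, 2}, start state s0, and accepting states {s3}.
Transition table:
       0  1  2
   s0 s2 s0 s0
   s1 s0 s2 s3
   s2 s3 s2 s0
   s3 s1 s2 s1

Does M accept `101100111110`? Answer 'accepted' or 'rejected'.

accepted

s0 --1--> s0
s0 --0--> s2
s2 --1--> s2
s2 --1--> s2
s2 --0--> s3
s3 --0--> s1
s1 --1--> s2
s2 --1--> s2
s2 --1--> s2
s2 --1--> s2
s2 --1--> s2
s2 --0--> s3
End in state s3, which is an accepting state.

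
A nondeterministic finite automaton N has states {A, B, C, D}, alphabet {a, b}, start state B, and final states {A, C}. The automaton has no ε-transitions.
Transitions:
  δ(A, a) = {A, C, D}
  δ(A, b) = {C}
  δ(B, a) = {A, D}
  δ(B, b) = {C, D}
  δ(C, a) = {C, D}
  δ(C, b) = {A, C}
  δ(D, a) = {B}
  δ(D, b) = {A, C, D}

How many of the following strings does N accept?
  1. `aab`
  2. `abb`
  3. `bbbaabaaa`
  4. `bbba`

`aab`: accepted
`abb`: accepted
`bbbaabaaa`: accepted
`bbba`: accepted

4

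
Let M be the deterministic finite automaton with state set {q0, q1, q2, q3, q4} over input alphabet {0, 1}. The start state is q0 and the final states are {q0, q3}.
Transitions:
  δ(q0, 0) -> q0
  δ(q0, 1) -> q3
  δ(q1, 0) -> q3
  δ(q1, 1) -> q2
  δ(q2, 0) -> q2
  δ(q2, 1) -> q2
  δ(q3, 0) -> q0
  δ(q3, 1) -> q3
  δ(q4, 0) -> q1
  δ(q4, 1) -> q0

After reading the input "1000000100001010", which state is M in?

q0

q0 --1--> q3
q3 --0--> q0
q0 --0--> q0
q0 --0--> q0
q0 --0--> q0
q0 --0--> q0
q0 --0--> q0
q0 --1--> q3
q3 --0--> q0
q0 --0--> q0
q0 --0--> q0
q0 --0--> q0
q0 --1--> q3
q3 --0--> q0
q0 --1--> q3
q3 --0--> q0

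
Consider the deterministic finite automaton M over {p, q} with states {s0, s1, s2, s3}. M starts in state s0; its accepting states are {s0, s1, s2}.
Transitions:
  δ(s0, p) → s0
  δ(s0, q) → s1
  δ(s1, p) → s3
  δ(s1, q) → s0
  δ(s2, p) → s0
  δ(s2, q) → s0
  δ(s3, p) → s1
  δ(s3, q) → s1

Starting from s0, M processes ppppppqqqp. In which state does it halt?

s0 --p--> s0
s0 --p--> s0
s0 --p--> s0
s0 --p--> s0
s0 --p--> s0
s0 --p--> s0
s0 --q--> s1
s1 --q--> s0
s0 --q--> s1
s1 --p--> s3

s3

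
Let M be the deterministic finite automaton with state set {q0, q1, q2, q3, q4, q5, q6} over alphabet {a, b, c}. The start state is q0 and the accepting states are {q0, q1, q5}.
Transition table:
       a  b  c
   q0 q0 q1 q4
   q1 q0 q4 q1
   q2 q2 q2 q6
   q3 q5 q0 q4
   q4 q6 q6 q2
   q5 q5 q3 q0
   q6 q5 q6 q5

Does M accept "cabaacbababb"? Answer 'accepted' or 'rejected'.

rejected

q0 --c--> q4
q4 --a--> q6
q6 --b--> q6
q6 --a--> q5
q5 --a--> q5
q5 --c--> q0
q0 --b--> q1
q1 --a--> q0
q0 --b--> q1
q1 --a--> q0
q0 --b--> q1
q1 --b--> q4
End in state q4, which is not an accepting state.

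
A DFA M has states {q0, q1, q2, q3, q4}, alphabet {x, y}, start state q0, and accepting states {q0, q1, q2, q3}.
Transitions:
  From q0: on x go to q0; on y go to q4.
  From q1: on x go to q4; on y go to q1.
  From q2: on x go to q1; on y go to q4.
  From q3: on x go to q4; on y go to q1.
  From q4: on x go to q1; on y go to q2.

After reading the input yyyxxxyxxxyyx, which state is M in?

q1

q0 --y--> q4
q4 --y--> q2
q2 --y--> q4
q4 --x--> q1
q1 --x--> q4
q4 --x--> q1
q1 --y--> q1
q1 --x--> q4
q4 --x--> q1
q1 --x--> q4
q4 --y--> q2
q2 --y--> q4
q4 --x--> q1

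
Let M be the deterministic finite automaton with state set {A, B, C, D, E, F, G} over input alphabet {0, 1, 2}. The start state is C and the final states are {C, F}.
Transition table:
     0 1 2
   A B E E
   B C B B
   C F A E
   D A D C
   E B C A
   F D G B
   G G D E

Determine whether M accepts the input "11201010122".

C --1--> A
A --1--> E
E --2--> A
A --0--> B
B --1--> B
B --0--> C
C --1--> A
A --0--> B
B --1--> B
B --2--> B
B --2--> B
End in state B, which is not an accepting state.

rejected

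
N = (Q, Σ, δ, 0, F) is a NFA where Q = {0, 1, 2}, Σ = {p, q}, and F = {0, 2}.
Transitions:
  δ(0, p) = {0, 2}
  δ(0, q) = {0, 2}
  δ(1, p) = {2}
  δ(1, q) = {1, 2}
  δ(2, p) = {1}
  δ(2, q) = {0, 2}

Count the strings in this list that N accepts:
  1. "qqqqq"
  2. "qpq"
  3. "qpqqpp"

"qqqqq": accepted
"qpq": accepted
"qpqqpp": accepted

3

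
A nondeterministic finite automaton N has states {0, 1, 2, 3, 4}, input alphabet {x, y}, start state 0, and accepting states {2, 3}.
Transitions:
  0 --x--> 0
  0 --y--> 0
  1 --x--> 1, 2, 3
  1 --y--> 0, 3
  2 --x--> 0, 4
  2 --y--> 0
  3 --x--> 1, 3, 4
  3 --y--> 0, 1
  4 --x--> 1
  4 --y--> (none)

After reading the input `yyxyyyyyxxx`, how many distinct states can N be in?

Start: {0}
read y: {0}
read y: {0}
read x: {0}
read y: {0}
read y: {0}
read y: {0}
read y: {0}
read y: {0}
read x: {0}
read x: {0}
read x: {0}
Final reachable set {0} has 1 state.

1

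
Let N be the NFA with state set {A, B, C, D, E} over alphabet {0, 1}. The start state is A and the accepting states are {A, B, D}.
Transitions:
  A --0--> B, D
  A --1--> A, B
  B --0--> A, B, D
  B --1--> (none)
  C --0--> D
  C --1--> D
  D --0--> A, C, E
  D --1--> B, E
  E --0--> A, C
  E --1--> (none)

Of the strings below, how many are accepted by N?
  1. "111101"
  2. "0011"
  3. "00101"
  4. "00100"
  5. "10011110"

"111101": accepted
"0011": accepted
"00101": accepted
"00100": accepted
"10011110": accepted

5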